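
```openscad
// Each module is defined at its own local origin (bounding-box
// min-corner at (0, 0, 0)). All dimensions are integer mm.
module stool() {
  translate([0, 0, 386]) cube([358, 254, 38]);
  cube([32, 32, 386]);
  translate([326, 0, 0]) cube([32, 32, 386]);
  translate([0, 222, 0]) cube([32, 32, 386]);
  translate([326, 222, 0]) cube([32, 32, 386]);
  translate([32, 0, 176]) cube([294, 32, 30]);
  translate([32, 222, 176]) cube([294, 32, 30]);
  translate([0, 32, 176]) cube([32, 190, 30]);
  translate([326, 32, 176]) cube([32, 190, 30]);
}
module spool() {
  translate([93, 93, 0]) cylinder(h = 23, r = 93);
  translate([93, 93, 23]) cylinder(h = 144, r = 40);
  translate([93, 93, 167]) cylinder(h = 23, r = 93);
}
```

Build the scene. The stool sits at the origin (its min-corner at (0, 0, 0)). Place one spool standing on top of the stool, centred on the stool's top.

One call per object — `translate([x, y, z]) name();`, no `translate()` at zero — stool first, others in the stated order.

stool();
translate([86, 34, 424]) spool();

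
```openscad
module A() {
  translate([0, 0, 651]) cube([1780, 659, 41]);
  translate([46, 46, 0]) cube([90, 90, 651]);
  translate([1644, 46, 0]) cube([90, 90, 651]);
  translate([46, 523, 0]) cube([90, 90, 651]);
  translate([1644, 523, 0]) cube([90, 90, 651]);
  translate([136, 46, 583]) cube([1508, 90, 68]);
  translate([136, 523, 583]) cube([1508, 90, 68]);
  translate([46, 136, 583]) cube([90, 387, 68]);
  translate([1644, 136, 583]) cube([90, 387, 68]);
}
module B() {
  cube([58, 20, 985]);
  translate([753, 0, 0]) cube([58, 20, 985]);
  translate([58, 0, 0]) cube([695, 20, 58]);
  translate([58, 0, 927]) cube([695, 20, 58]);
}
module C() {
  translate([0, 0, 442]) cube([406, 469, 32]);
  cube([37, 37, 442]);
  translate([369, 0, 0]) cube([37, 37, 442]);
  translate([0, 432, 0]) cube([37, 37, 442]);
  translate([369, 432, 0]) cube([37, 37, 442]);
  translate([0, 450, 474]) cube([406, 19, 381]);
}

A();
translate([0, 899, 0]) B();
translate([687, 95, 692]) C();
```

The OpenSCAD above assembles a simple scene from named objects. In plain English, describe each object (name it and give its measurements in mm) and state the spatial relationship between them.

A is a table with a 1780×659 mm rectangular top, 41 mm thick, top surface at z = 692 mm, supported by four 90×90 mm square legs, each inset 46 mm from the nearest pair of top edges, running from the floor. Four apron rails, 90 mm thick and 68 mm tall, run between adjacent legs with their top edges flush with the underside of the top and their outer faces flush with the legs' outer faces.

B is a picture frame with a 695×869 mm rectangular opening (x by z) and a uniform 58 mm border on every side. Frame depth is 20 mm along y. It is built from two vertical stiles running the full outside height and two horizontal rails spanning the gap between the stiles.

C is a chair: 406×469 mm seat, 32 mm thick, top at z = 474 mm, on four 37 mm square corner legs flush with the seat edges. A 19 mm thick backrest slab spans the full seat width, extending 381 mm above the seat top, its back face flush with the seat's +y edge.

The picture frame is on the floor beside the table on its +y side. The chair is on top of the table, centred.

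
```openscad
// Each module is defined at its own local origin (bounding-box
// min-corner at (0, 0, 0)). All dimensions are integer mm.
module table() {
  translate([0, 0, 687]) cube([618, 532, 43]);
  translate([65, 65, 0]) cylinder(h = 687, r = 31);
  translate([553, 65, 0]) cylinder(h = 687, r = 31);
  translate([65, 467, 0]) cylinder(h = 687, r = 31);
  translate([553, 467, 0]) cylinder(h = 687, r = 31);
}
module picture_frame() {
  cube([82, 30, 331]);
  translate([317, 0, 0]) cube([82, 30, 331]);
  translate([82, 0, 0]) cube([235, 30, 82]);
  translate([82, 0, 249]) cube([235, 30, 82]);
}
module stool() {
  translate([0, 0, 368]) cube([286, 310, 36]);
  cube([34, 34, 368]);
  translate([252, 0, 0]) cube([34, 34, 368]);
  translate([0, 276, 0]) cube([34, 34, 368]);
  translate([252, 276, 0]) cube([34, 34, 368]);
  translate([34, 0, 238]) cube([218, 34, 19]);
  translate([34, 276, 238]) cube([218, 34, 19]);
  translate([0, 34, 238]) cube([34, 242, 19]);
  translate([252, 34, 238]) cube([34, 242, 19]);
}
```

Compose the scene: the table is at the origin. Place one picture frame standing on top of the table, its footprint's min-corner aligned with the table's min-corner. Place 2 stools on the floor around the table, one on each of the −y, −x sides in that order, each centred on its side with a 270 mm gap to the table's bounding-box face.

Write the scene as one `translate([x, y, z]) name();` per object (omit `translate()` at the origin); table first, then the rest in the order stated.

table();
translate([0, 0, 730]) picture_frame();
translate([166, -580, 0]) stool();
translate([-556, 111, 0]) stool();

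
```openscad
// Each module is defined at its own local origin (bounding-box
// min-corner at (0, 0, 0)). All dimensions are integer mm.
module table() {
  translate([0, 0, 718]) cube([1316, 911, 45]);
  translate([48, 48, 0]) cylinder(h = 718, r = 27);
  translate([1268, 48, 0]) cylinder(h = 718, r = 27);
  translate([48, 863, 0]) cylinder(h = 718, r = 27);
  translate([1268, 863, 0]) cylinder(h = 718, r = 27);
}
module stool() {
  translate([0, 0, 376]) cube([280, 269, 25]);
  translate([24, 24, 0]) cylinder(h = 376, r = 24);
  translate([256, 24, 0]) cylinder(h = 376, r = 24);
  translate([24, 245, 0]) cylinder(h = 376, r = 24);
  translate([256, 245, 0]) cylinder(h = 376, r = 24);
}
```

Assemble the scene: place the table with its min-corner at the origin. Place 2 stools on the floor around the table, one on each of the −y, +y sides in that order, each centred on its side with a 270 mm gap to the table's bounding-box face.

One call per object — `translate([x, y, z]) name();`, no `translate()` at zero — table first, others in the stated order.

table();
translate([518, -539, 0]) stool();
translate([518, 1181, 0]) stool();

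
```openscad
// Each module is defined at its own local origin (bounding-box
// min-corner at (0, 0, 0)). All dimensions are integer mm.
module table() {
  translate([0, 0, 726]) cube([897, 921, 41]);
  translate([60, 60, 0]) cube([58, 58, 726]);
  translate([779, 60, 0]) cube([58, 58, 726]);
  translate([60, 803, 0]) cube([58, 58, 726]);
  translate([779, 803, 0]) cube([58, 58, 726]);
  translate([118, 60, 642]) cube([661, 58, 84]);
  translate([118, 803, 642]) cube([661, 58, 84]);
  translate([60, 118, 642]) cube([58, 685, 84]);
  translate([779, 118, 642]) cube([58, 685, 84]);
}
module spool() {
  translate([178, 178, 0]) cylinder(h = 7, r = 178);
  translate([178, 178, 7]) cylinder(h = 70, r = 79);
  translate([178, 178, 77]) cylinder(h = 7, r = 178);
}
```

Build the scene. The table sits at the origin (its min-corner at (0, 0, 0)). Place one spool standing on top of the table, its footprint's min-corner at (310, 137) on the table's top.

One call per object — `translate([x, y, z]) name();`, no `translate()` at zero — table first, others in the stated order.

table();
translate([310, 137, 767]) spool();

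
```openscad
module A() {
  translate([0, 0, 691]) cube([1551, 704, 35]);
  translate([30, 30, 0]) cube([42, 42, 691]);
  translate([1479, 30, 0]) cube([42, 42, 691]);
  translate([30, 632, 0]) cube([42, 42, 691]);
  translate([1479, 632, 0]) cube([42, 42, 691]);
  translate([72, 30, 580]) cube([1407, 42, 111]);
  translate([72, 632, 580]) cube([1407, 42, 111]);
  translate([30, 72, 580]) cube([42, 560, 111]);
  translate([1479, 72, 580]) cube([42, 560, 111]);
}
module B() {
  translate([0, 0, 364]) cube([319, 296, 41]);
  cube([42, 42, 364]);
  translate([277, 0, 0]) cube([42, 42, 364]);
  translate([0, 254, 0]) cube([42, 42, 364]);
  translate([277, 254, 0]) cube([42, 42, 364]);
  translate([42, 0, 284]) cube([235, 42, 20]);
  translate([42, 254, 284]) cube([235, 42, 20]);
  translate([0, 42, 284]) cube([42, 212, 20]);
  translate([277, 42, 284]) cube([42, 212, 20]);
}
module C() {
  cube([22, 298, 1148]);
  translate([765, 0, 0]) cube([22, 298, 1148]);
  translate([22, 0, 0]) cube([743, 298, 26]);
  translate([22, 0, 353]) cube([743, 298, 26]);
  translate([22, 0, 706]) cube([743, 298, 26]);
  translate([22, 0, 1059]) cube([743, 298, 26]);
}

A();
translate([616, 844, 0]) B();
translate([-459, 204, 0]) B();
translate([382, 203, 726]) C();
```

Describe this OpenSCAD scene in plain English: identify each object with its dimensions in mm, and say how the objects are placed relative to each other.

A is a table with a 1551×704 mm rectangular top, 35 mm thick, top surface at z = 726 mm, supported by four 42×42 mm square legs, each inset 30 mm from the nearest pair of top edges, running from the floor. Four apron rails, 42 mm thick and 111 mm tall, run between adjacent legs with their top edges flush with the underside of the top and their outer faces flush with the legs' outer faces.

B is a four-legged stool. The seat is a 319×296×41 mm slab whose top surface is at z = 405 mm; four square legs, each 42×42 mm in cross-section, run from the floor (z = 0) to the underside of the seat, each flush with a corner of the seat. Four stretchers, 42 mm wide and 20 mm tall, connect adjacent legs with their undersides at z = 284 mm, each running between the inner faces of the legs it joins and aligned with the legs' outer faces on the other axis.

C is a bookshelf 787 mm wide overall, 298 mm deep and 1148 mm tall. The two sides are 22 mm thick vertical panels. 4 horizontal shelves of 26 mm thickness span between the inner faces of the sides; the lowest shelf sits on the floor and shelves are stacked with a clear vertical gap of 327 mm between each pair.

Two stools sit around the table at the +y, −x sides. The bookshelf is on top of the table, centred.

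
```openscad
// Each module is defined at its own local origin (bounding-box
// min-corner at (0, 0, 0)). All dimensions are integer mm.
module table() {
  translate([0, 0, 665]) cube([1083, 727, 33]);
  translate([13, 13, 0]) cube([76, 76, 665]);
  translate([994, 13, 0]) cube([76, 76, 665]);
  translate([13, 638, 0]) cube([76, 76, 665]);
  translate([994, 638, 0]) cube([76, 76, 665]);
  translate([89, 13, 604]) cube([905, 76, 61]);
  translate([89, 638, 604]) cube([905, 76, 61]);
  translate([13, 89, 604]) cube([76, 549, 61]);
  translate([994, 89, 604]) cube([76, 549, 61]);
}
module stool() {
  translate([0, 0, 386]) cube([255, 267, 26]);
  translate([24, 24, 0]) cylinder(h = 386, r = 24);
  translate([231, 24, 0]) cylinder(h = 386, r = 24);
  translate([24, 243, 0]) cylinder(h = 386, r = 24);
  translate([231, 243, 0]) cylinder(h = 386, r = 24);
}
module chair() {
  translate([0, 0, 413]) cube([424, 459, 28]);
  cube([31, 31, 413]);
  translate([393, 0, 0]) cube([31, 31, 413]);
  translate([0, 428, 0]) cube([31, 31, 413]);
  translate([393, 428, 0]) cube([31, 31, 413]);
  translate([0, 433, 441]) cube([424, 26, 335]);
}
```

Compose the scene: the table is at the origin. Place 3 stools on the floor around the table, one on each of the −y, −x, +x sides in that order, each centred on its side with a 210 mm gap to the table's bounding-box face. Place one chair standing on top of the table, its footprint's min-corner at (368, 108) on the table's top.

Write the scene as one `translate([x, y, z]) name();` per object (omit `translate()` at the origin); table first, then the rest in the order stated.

table();
translate([414, -477, 0]) stool();
translate([-465, 230, 0]) stool();
translate([1293, 230, 0]) stool();
translate([368, 108, 698]) chair();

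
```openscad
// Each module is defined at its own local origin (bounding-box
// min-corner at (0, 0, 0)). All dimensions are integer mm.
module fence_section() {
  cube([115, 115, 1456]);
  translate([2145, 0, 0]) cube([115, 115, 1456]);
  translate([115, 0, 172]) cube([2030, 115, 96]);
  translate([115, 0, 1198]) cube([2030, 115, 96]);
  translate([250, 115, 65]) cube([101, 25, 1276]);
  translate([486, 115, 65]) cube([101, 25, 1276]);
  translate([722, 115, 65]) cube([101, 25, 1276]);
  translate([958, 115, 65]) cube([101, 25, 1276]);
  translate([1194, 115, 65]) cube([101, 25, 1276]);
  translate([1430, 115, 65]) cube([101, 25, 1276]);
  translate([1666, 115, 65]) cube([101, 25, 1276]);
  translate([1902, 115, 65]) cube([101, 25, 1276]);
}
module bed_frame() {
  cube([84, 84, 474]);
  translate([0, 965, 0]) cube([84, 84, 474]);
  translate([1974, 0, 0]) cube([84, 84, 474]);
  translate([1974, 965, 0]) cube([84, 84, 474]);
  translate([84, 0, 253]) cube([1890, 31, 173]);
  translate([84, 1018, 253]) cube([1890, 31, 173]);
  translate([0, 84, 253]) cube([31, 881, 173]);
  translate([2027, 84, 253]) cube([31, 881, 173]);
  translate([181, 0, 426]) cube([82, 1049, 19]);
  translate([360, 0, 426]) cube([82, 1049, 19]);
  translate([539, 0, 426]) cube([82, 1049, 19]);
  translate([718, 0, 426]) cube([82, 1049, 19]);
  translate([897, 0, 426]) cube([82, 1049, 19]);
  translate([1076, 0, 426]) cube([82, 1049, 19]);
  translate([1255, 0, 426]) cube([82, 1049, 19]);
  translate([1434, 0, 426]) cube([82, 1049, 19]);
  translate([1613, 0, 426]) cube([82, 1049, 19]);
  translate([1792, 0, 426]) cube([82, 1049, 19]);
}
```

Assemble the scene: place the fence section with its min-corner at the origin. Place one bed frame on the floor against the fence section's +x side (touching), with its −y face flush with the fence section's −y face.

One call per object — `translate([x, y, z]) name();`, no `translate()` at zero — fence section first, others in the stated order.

fence_section();
translate([2260, 0, 0]) bed_frame();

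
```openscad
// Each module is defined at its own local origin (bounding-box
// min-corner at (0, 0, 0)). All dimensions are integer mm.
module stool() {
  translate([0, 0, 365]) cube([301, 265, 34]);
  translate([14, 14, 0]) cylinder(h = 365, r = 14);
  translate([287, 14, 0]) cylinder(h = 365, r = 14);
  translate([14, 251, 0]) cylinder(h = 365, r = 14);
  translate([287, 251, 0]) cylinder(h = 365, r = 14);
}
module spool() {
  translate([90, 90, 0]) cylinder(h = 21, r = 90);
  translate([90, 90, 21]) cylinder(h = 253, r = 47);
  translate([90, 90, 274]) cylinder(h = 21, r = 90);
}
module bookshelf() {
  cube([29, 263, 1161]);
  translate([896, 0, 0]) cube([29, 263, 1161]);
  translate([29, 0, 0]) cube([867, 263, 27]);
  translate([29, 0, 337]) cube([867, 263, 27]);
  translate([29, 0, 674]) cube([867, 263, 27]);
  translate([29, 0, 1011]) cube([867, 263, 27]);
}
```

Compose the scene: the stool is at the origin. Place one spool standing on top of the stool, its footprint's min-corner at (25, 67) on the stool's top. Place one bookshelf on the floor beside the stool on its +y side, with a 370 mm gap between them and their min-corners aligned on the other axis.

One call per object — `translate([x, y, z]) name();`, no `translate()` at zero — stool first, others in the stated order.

stool();
translate([25, 67, 399]) spool();
translate([0, 635, 0]) bookshelf();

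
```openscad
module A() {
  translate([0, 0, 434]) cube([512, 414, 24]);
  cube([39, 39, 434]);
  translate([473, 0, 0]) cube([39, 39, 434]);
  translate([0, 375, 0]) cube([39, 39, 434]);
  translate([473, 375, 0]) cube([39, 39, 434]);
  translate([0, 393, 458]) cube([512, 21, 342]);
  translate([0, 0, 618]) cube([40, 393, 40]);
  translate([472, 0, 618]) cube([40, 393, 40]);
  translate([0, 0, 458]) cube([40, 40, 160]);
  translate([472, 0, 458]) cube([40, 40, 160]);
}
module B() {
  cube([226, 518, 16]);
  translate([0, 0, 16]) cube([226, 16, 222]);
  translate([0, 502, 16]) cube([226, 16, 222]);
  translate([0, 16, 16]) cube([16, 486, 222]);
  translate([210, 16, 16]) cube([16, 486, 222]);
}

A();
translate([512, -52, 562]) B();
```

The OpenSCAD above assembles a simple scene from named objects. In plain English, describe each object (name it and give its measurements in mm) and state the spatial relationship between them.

A is a chair: 512×414 mm seat, 24 mm thick, top at z = 458 mm, on four 39 mm square corner legs flush with the seat edges. A 21 mm thick backrest slab spans the full seat width, extending 342 mm above the seat top, its back face flush with the seat's +y edge. Two armrests of 40×40 mm section run along each side from the seat's front edge to the front of the backrest, top faces 200 mm above the seat top and outer faces flush with the seat's x-edges; a 40×40 mm post under the front of each armrest stands on the seat at the front corner.

B is an open storage box with external size 226×518×238 mm and wall thickness 16 mm (the base is also 16 mm thick). The base covers the whole footprint; the four walls stand on the base, with the y-facing walls full-width and the x-facing walls fitting between their inner faces.

The open box is beside the chair with their tops flush at z = 800.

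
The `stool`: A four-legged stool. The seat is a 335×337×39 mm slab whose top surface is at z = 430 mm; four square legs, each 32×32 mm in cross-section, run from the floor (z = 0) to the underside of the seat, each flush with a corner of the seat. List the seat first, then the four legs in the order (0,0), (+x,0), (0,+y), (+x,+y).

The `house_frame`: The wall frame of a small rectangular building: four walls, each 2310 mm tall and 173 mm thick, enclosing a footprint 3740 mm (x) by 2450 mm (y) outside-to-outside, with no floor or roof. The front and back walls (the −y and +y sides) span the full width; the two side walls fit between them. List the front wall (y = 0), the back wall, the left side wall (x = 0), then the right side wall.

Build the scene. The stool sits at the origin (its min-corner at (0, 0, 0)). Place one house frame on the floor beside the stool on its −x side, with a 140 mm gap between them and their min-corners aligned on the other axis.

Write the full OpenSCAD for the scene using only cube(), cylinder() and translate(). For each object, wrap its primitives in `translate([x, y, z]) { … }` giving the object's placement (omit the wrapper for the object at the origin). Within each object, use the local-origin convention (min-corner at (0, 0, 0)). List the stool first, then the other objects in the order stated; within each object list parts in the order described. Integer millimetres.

translate([0, 0, 391]) cube([335, 337, 39]);
cube([32, 32, 391]);
translate([303, 0, 0]) cube([32, 32, 391]);
translate([0, 305, 0]) cube([32, 32, 391]);
translate([303, 305, 0]) cube([32, 32, 391]);
translate([-3880, 0, 0]) {
  cube([3740, 173, 2310]);
  translate([0, 2277, 0]) cube([3740, 173, 2310]);
  translate([0, 173, 0]) cube([173, 2104, 2310]);
  translate([3567, 173, 0]) cube([173, 2104, 2310]);
}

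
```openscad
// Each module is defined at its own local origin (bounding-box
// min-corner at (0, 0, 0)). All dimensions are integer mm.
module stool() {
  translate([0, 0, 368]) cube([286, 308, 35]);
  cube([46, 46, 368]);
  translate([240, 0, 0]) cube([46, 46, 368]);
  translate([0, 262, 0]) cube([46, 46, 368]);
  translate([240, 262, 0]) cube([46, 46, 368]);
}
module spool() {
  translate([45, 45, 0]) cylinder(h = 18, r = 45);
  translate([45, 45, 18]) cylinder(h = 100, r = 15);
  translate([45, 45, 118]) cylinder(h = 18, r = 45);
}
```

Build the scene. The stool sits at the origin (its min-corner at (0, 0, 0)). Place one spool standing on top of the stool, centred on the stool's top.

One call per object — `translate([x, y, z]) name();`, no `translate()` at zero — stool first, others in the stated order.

stool();
translate([98, 109, 403]) spool();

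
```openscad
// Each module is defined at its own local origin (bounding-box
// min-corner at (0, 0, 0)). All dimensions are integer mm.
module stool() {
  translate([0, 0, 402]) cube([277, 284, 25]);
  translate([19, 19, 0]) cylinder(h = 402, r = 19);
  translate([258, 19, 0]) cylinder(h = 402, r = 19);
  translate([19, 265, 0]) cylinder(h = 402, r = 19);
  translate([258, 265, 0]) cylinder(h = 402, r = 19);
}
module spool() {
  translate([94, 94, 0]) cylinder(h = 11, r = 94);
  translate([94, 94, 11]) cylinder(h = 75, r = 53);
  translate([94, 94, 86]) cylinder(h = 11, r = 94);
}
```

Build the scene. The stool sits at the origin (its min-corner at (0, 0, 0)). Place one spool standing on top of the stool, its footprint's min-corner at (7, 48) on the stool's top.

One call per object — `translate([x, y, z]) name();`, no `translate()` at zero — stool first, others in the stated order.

stool();
translate([7, 48, 427]) spool();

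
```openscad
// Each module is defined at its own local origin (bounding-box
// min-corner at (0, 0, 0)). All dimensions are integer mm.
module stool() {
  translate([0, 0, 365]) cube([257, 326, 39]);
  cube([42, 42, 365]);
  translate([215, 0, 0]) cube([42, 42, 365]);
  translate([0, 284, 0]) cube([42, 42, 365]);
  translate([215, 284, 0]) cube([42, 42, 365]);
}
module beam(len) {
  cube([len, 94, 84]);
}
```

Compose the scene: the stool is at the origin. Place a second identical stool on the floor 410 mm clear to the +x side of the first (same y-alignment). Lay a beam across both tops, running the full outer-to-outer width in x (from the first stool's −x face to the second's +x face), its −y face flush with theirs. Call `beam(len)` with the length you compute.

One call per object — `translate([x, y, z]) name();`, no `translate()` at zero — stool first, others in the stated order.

stool();
translate([667, 0, 0]) stool();
translate([0, 0, 404]) beam(924);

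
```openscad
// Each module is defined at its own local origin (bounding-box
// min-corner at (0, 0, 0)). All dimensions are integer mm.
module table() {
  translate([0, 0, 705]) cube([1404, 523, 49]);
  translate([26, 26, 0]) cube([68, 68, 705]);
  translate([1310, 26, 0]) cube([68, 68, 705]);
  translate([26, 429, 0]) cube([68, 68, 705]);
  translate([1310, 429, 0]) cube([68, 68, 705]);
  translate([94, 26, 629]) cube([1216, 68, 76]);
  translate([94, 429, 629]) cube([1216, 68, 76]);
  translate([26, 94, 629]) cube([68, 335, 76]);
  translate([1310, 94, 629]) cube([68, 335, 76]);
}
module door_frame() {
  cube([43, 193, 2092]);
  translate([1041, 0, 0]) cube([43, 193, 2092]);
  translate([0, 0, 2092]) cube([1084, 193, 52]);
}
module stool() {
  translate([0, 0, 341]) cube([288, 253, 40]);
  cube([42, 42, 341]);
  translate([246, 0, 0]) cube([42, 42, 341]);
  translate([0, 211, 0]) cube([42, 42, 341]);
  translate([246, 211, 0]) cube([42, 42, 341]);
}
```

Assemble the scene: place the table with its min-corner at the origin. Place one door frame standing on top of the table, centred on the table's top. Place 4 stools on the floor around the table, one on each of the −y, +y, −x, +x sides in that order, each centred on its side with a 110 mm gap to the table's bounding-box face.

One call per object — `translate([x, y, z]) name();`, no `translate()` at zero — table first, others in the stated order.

table();
translate([160, 165, 754]) door_frame();
translate([558, -363, 0]) stool();
translate([558, 633, 0]) stool();
translate([-398, 135, 0]) stool();
translate([1514, 135, 0]) stool();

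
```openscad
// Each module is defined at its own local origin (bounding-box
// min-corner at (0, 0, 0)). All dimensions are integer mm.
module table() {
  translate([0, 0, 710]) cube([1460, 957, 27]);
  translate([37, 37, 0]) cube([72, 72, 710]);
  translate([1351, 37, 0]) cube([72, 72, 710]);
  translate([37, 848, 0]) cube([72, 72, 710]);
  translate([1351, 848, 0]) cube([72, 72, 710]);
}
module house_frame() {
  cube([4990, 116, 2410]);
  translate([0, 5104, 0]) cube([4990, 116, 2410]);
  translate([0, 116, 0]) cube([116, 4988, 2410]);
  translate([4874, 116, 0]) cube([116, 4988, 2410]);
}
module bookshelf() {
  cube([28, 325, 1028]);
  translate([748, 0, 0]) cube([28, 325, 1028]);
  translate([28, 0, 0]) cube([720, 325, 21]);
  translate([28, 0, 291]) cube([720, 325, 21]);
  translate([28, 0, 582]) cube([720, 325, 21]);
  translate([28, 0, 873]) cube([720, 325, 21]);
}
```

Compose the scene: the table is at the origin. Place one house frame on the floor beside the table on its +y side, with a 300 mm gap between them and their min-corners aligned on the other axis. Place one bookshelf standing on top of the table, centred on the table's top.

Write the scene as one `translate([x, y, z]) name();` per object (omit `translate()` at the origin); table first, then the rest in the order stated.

table();
translate([0, 1257, 0]) house_frame();
translate([342, 316, 737]) bookshelf();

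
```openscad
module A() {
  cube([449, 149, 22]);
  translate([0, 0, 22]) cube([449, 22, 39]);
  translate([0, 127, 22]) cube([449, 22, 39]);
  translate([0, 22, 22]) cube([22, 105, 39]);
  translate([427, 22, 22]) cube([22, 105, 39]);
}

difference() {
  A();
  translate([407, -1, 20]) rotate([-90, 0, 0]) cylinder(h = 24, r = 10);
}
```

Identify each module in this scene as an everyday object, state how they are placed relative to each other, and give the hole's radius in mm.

The subtracted cylinder has r = 10 mm.

A is an open box. The open box has a circular hole through its front wall. The hole's radius is 10 mm.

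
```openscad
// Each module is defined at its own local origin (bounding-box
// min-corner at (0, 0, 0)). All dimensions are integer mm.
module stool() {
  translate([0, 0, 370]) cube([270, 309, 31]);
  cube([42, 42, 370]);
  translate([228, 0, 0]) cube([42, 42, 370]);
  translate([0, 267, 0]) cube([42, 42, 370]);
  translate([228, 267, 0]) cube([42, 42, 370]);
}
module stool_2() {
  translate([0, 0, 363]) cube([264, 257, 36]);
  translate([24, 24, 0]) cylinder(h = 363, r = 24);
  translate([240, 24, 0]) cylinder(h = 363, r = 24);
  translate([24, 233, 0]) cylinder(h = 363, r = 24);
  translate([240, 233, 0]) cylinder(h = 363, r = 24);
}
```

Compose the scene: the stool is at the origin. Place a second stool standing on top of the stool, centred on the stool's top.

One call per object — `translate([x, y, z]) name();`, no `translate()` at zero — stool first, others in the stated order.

stool();
translate([3, 26, 401]) stool_2();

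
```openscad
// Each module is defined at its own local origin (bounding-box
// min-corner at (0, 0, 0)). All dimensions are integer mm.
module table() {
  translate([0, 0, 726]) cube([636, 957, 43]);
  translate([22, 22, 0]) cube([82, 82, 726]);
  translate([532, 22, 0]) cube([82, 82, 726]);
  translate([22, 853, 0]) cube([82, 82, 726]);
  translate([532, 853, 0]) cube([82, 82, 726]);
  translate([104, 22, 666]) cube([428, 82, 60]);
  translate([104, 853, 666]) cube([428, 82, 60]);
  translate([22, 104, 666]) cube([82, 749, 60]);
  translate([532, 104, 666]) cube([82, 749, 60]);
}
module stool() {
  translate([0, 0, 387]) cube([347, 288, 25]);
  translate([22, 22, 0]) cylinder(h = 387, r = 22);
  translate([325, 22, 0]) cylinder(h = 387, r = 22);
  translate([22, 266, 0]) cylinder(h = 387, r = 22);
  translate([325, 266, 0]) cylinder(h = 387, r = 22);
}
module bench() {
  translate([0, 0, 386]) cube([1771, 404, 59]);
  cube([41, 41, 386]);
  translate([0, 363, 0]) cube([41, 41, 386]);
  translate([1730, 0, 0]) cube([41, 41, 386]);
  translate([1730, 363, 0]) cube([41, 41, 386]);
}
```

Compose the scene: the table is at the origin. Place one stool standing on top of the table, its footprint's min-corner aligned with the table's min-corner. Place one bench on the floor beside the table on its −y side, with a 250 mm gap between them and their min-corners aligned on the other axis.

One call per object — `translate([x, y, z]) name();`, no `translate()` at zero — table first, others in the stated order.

table();
translate([0, 0, 769]) stool();
translate([0, -654, 0]) bench();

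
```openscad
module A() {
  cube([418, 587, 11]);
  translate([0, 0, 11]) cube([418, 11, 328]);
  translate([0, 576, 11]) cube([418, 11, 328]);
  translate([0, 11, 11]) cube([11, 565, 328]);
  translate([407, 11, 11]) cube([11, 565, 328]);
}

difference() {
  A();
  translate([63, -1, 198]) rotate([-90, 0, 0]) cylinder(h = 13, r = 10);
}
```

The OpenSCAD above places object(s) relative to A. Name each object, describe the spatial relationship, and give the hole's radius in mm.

The subtracted cylinder has r = 10 mm.

A is an open box. The open box has a circular hole through its front wall. The hole's radius is 10 mm.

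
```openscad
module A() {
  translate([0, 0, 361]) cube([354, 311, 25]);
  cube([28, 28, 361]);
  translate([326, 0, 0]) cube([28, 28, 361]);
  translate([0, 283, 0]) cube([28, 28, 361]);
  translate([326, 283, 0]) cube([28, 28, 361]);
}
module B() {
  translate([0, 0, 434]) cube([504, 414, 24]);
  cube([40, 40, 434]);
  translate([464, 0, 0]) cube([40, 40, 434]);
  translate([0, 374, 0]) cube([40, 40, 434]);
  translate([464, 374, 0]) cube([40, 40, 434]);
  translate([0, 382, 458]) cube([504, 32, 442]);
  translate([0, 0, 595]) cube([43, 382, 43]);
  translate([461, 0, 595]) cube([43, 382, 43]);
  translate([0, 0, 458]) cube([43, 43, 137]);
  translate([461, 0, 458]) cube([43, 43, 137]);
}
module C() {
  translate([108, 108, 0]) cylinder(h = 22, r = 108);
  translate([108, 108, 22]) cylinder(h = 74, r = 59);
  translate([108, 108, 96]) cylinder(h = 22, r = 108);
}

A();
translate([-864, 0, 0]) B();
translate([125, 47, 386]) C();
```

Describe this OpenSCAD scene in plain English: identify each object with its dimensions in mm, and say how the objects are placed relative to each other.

A is a four-legged stool. The seat is a 354×311×25 mm slab whose top surface is at z = 386 mm; four square legs, each 28×28 mm in cross-section, run from the floor (z = 0) to the underside of the seat, each flush with a corner of the seat.

B is a chair. The seat is a 504×414×24 mm slab with its top at z = 458 mm, on four 40×40 mm corner legs (flush with the seat edges, standing on z = 0). A flat backrest 32 mm thick, 442 mm tall, spans the full seat width and rises from the seat top along its +y edge, rear face flush with the rear of the seat. Two armrests of 43×43 mm section run along each side from the seat's front edge to the front of the backrest, top faces 180 mm above the seat top and outer faces flush with the seat's x-edges; a 43×43 mm post under the front of each armrest stands on the seat at the front corner.

C is a spool: two coaxial disc flanges of radius 108 mm and thickness 22 mm, joined by a core cylinder of radius 59 mm and height 74 mm. The lower flange rests on z = 0 and the three cylinders share a vertical axis.

The chair is on the floor beside the stool on its −x side. The spool is on top of the stool.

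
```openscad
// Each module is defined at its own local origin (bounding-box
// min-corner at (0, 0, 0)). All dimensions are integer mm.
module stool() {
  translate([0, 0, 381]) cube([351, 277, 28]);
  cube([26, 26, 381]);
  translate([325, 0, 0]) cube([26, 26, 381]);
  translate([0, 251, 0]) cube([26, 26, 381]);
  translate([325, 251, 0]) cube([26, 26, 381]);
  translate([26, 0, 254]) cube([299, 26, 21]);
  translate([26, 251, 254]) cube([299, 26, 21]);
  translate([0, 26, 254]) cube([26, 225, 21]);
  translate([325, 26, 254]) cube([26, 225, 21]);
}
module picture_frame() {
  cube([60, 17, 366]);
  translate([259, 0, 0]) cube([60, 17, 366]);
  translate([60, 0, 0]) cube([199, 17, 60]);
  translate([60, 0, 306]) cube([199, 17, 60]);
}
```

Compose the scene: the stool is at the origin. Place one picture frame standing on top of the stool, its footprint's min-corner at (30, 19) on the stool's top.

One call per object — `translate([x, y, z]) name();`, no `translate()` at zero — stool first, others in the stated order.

stool();
translate([30, 19, 409]) picture_frame();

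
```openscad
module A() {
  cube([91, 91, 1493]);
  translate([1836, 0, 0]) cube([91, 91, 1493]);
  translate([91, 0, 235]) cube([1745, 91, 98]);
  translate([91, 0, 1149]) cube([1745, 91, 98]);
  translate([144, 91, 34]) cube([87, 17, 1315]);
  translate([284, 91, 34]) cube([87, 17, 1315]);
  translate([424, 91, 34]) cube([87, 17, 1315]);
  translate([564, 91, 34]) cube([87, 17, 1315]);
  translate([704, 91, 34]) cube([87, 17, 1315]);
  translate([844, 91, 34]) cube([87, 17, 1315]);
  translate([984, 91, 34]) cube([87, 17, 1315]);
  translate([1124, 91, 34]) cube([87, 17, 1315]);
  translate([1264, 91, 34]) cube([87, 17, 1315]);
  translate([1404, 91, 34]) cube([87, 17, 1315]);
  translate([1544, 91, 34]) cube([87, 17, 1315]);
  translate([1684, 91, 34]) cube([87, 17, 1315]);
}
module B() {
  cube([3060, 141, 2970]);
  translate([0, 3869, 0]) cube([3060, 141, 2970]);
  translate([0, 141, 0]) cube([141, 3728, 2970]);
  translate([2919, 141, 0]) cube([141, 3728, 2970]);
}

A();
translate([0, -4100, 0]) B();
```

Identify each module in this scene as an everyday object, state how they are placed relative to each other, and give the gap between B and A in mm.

The house frame's nearest face is 90 mm from the fence section's −y face.

A is a fence section. B is a house frame. The house frame is on the floor beside the fence section on its −y side. The gap between the house frame and the fence section is 90 mm.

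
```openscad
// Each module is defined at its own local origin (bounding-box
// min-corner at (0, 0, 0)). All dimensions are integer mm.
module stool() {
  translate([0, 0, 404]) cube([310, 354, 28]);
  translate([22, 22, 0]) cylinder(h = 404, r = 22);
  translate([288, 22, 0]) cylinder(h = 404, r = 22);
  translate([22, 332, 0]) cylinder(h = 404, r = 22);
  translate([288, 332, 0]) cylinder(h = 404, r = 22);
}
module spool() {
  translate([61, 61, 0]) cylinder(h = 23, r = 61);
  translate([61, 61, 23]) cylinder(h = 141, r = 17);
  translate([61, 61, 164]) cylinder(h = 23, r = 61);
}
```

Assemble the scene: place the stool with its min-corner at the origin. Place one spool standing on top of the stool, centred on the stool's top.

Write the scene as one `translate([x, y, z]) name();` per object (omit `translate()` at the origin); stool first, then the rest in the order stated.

stool();
translate([94, 116, 432]) spool();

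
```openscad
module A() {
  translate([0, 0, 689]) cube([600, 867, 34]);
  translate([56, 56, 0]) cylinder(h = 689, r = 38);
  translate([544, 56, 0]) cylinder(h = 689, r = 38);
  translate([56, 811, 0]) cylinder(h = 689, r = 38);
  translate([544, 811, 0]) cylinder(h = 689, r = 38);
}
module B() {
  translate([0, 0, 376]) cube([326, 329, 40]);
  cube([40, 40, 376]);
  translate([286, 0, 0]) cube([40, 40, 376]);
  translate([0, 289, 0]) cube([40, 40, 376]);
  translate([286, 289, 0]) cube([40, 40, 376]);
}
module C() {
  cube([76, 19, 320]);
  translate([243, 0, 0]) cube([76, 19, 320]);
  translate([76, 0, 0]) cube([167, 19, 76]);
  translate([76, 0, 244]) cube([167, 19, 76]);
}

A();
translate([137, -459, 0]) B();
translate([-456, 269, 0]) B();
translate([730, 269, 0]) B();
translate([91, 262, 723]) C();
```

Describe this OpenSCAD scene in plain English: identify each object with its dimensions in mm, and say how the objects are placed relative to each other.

A is a rectangular dining table. The top is 600×867×34 mm with its upper surface at z = 723 mm. It stands on four round legs of 76 mm diameter, each leg's bounding box inset 18 mm from the nearest pair of top edges, running from the floor to the underside of the top.

B is a simple wooden stool: a rectangular seat 326 mm (x) by 329 mm (y), 40 mm thick, top face at z = 416 mm, on four square legs, each 40×40 mm in cross-section. The legs rest on z = 0, each flush with a corner of the seat.

C is a rectangular picture frame lying in the x–z plane (depth along y). The opening is 167 mm wide (x) by 168 mm tall (z), surrounded by a border 76 mm wide on all four sides. The frame is 19 mm deep and is made of two full-height vertical stiles with two horizontal rails fitted between them.

Three stools sit around the table at the −y, −x, +x sides. The picture frame is on top of the table.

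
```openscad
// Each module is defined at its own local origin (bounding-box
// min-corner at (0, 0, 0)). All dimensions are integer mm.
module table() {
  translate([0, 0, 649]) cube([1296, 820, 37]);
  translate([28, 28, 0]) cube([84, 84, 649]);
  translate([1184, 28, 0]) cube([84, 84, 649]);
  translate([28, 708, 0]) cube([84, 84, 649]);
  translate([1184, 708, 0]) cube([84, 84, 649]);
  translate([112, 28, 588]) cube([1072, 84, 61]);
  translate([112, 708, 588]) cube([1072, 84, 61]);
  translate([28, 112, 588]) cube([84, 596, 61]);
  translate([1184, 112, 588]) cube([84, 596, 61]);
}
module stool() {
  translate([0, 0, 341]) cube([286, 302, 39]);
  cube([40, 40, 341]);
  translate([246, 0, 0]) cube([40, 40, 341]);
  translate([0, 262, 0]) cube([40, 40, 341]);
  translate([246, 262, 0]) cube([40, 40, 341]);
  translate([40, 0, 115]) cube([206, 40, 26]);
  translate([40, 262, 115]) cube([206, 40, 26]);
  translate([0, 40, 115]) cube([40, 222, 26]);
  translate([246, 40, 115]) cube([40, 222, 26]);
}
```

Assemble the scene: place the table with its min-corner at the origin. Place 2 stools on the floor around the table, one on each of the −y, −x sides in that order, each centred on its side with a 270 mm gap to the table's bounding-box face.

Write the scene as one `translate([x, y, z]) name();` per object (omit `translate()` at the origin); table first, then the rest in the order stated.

table();
translate([505, -572, 0]) stool();
translate([-556, 259, 0]) stool();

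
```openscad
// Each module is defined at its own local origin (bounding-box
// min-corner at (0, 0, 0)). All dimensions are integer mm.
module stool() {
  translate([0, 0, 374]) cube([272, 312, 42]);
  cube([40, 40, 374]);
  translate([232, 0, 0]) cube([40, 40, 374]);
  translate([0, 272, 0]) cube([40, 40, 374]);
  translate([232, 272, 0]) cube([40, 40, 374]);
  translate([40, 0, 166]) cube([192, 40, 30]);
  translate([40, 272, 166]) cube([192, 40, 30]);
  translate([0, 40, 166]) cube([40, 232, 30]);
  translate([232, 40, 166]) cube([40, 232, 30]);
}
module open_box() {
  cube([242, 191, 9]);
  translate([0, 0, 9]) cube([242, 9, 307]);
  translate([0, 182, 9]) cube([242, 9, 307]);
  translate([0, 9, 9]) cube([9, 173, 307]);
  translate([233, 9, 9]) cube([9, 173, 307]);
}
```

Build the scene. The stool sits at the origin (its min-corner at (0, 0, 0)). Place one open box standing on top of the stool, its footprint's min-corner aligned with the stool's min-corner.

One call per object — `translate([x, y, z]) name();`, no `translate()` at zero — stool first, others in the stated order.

stool();
translate([0, 0, 416]) open_box();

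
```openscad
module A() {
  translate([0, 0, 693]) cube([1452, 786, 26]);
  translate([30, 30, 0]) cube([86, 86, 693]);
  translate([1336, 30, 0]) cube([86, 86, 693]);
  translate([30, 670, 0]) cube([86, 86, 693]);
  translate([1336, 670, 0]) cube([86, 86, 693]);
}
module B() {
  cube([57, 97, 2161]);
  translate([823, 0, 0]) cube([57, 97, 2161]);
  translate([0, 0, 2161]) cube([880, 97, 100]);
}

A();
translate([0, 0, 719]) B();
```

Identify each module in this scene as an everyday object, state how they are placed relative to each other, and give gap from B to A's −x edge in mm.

A is a table. B is a door frame. The door frame is on top of the table. The gap from the door frame to the table's −x edge is 0 mm.

The door frame's min-x is at 0; the table's min-x is 0; gap = 0 mm.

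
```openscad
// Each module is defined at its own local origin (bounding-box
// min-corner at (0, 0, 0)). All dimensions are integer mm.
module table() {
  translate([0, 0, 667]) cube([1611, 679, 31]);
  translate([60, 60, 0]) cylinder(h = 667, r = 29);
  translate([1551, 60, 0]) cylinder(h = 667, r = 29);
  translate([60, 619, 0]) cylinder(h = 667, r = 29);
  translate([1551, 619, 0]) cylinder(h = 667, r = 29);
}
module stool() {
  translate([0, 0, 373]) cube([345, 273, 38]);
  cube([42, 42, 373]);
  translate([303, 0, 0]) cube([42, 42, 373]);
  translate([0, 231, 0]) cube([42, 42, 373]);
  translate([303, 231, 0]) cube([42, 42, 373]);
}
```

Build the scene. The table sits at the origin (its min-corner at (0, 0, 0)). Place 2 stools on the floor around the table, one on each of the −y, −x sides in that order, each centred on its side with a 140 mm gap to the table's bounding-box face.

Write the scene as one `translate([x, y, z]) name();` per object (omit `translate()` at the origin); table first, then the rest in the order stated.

table();
translate([633, -413, 0]) stool();
translate([-485, 203, 0]) stool();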